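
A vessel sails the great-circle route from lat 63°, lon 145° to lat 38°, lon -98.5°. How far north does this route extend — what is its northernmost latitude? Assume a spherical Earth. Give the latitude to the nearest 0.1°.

The great circle lies in the plane with unit normal n̂ = (p₁ × p₂)/|p₁ × p₂|.
Here n̂_z ≈ +0.348; the vertex latitude is φ_max = arccos|n̂_z| ≈ 69.7°.
Check via Clairaut: cos φ_max = |cos φ₁| · sin C = cos(63.0°)·sin(50.0°) ≈ 0.348, again giving ≈ 69.7°.

≈ 69.7°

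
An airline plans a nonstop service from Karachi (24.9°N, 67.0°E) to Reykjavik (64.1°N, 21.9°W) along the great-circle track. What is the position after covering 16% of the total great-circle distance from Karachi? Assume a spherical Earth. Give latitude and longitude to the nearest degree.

≈ 34°N, 61°E

Convert each endpoint to a unit vector on the sphere (x = cos φ cos λ, y = cos φ sin λ, z = sin φ).
The central angle between the endpoints is δ = arccos(p₁·p₂) ≈ 1.174 rad (67.3°).
Interpolate at f = 0.16 with slerp weights a = sin((1−f)δ)/sin δ ≈ 0.904, b = sin(fδ)/sin δ ≈ 0.202.
p = a·p₁ + b·p₂ ≈ (0.403, 0.722, 0.563); φ = arcsin(p_z) ≈ 34.25°, λ = atan2(p_y, p_x) ≈ 60.86°.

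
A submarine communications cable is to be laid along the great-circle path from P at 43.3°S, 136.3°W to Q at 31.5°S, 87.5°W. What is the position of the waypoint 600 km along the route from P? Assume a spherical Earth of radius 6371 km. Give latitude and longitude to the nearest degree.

≈ 43°S, 129°W

Convert each endpoint to a unit vector on the sphere (x = cos φ cos λ, y = cos φ sin λ, z = sin φ).
The central angle between the endpoints is δ = arccos(p₁·p₂) ≈ 0.697 rad (39.9°). The total great-circle distance is δ·R ≈ 0.697 × 6371 ≈ 4438 km, so the target fraction is f = 600/4438 ≈ 0.135.
Interpolate at f ≈ 0.135 with slerp weights a = sin((1−f)δ)/sin δ ≈ 0.883, b = sin(fδ)/sin δ ≈ 0.147.
p = a·p₁ + b·p₂ ≈ (-0.459, -0.569, -0.682); φ = arcsin(p_z) ≈ -43.02°, λ = atan2(p_y, p_x) ≈ -128.91°.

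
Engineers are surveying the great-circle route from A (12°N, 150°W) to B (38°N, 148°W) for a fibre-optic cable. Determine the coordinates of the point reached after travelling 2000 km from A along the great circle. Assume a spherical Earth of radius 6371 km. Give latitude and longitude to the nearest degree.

≈ (30°N, 149°W)

From cos δ = sin φ₁ sin φ₂ + cos φ₁ cos φ₂ cos Δλ, the central angle is δ ≈ 0.455 rad (26.1°). The total great-circle distance is δ·R ≈ 0.455 × 6371 ≈ 2898 km, so the target fraction is f = 2000/2898 ≈ 0.690.
Interpolate at f ≈ 0.690 with slerp weights a = sin((1−f)δ)/sin δ ≈ 0.320, b = sin(fδ)/sin δ ≈ 0.703.
p = a·p₁ + b·p₂ ≈ (-0.741, -0.450, 0.499); φ = arcsin(p_z) ≈ 29.95°, λ = atan2(p_y, p_x) ≈ -148.72°.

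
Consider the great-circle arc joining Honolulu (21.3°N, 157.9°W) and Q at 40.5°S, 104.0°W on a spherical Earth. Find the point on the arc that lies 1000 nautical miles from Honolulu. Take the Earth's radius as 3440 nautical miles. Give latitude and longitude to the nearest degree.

≈ 8°N, 147°W

Convert each endpoint to a unit vector on the sphere (x = cos φ cos λ, y = cos φ sin λ, z = sin φ).
The central angle between the endpoints is δ = arccos(p₁·p₂) ≈ 1.388 rad (79.5°). The total great-circle distance is δ·R ≈ 1.388 × 3440 ≈ 4776 nmi, so the target fraction is f = 1000/4776 ≈ 0.209.
Interpolate at f ≈ 0.209 with slerp weights a = sin((1−f)δ)/sin δ ≈ 0.905, b = sin(fδ)/sin δ ≈ 0.291.
p = a·p₁ + b·p₂ ≈ (-0.835, -0.532, 0.140); φ = arcsin(p_z) ≈ 8.02°, λ = atan2(p_y, p_x) ≈ -147.48°.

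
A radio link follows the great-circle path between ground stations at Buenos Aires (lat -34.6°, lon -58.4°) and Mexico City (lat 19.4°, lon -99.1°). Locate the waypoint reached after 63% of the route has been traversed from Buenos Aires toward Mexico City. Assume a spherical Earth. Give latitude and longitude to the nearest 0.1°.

≈ lat -0.9°, lon -85.0°

Convert each endpoint to a unit vector on the sphere (x = cos φ cos λ, y = cos φ sin λ, z = sin φ).
The central angle between the endpoints is δ = arccos(p₁·p₂) ≈ 1.159 rad (66.4°).
Interpolate at f = 0.63 with slerp weights a = sin((1−f)δ)/sin δ ≈ 0.454, b = sin(fδ)/sin δ ≈ 0.728.
p = a·p₁ + b·p₂ ≈ (0.087, -0.996, -0.016); φ = arcsin(p_z) ≈ -0.91°, λ = atan2(p_y, p_x) ≈ -85.00°.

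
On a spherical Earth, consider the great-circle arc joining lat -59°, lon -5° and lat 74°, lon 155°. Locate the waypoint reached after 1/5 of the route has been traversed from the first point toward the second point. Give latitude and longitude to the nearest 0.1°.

≈ lat -27.3°, lon 6.4°

The haversine formula gives a central angle δ ≈ 2.849 rad (163.2°) between the endpoints.
Interpolate at f = 1/5 with slerp weights a = sin((1−f)δ)/sin δ ≈ 2.630, b = sin(fδ)/sin δ ≈ 1.867.
p = a·p₁ + b·p₂ ≈ (0.883, 0.099, -0.459); φ = arcsin(p_z) ≈ -27.33°, λ = atan2(p_y, p_x) ≈ 6.43°.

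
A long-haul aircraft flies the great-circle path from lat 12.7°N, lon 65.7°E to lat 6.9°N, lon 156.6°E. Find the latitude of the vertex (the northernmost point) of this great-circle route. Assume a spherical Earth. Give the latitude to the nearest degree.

≈ 14°N

The great circle lies in the plane with unit normal n̂ = (p₁ × p₂)/|p₁ × p₂|.
Here n̂_z ≈ +0.968; the vertex latitude is φ_max = arccos|n̂_z| ≈ 14.4°.
Check via Clairaut: cos φ_max = |cos φ₁| · sin C = cos(12.7°)·sin(83.1°) ≈ 0.968, again giving ≈ 14.4°.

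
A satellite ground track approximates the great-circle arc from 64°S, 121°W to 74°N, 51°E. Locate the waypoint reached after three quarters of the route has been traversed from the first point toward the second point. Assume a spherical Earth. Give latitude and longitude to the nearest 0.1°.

≈ 62.2°N, 99.7°W

Write both endpoints as unit vectors p₁, p₂ with components (cos φ cos λ, cos φ sin λ, sin φ).
The central angle between the endpoints is δ = arccos(p₁·p₂) ≈ 2.960 rad (169.6°).
Interpolate at f = 3/4 with slerp weights a = sin((1−f)δ)/sin δ ≈ 3.743, b = sin(fδ)/sin δ ≈ 4.420.
p = a·p₁ + b·p₂ ≈ (-0.078, -0.460, 0.885); φ = arcsin(p_z) ≈ 62.21°, λ = atan2(p_y, p_x) ≈ -99.67°.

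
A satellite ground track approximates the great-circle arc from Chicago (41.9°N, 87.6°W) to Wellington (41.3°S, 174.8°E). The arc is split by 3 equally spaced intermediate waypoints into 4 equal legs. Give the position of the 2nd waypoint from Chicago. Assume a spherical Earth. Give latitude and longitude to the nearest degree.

Convert each endpoint to a unit vector on the sphere (x = cos φ cos λ, y = cos φ sin λ, z = sin φ).
The central angle between the endpoints is δ = arccos(p₁·p₂) ≈ 2.111 rad (121.0°).
Interpolate at f = 2/4 with slerp weights a = sin((1−f)δ)/sin δ ≈ 1.015, b = sin(fδ)/sin δ ≈ 1.015.
p = a·p₁ + b·p₂ ≈ (-0.728, -0.686, 0.008); φ = arcsin(p_z) ≈ 0.46°, λ = atan2(p_y, p_x) ≈ -136.70°.

≈ 0°N, 137°W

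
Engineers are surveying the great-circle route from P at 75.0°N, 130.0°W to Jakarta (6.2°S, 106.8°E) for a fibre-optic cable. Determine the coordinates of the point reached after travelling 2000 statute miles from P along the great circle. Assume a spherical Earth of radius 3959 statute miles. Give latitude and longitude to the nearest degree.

≈ 65°N, 138°E

Write both endpoints as unit vectors p₁, p₂ with components (cos φ cos λ, cos φ sin λ, sin φ).
The central angle between the endpoints is δ = arccos(p₁·p₂) ≈ 1.819 rad (104.2°). The total great-circle distance is δ·R ≈ 1.819 × 3959 ≈ 7200 mi, so the target fraction is f = 2000/7200 ≈ 0.278.
Interpolate at f ≈ 0.278 with slerp weights a = sin((1−f)δ)/sin δ ≈ 0.997, b = sin(fδ)/sin δ ≈ 0.499.
p = a·p₁ + b·p₂ ≈ (-0.309, 0.277, 0.910); φ = arcsin(p_z) ≈ 65.45°, λ = atan2(p_y, p_x) ≈ 138.13°.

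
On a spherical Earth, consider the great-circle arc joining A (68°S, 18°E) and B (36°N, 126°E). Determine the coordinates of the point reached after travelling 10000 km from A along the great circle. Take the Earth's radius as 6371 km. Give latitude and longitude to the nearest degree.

≈ (0°N, 109°E)

Write both endpoints as unit vectors p₁, p₂ with components (cos φ cos λ, cos φ sin λ, sin φ).
The central angle between the endpoints is δ = arccos(p₁·p₂) ≈ 2.264 rad (129.7°). The total great-circle distance is δ·R ≈ 2.264 × 6371 ≈ 14421 km, so the target fraction is f = 10000/14421 ≈ 0.693.
Interpolate at f ≈ 0.693 with slerp weights a = sin((1−f)δ)/sin δ ≈ 0.831, b = sin(fδ)/sin δ ≈ 1.300.
p = a·p₁ + b·p₂ ≈ (-0.322, 0.947, -0.007); φ = arcsin(p_z) ≈ -0.39°, λ = atan2(p_y, p_x) ≈ 108.78°.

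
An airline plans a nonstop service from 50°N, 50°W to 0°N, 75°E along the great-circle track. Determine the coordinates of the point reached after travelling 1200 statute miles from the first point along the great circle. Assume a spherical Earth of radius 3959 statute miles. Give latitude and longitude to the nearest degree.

≈ 55°N, 23°W

From cos δ = sin φ₁ sin φ₂ + cos φ₁ cos φ₂ cos Δλ, the central angle is δ ≈ 1.948 rad (111.6°). The total great-circle distance is δ·R ≈ 1.948 × 3959 ≈ 7714 mi, so the target fraction is f = 1200/7714 ≈ 0.156.
Interpolate at f ≈ 0.156 with slerp weights a = sin((1−f)δ)/sin δ ≈ 1.073, b = sin(fδ)/sin δ ≈ 0.321.
p = a·p₁ + b·p₂ ≈ (0.526, -0.218, 0.822); φ = arcsin(p_z) ≈ 55.27°, λ = atan2(p_y, p_x) ≈ -22.51°.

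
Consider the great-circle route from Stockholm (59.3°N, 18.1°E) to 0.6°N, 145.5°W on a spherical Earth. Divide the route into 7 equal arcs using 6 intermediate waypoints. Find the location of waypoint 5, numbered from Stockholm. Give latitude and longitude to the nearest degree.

The haversine formula gives a central angle δ ≈ 2.072 rad (118.7°) between the endpoints.
Interpolate at f = 5/7 with slerp weights a = sin((1−f)δ)/sin δ ≈ 0.636, b = sin(fδ)/sin δ ≈ 1.136.
p = a·p₁ + b·p₂ ≈ (-0.627, -0.542, 0.559); φ = arcsin(p_z) ≈ 34.00°, λ = atan2(p_y, p_x) ≈ -139.15°.

≈ 34°N, 139°W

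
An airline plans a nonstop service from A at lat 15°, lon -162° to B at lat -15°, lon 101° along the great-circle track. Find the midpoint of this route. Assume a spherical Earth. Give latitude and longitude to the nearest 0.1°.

≈ lat 0.0°, lon 149.5°

Convert each endpoint to a unit vector on the sphere (x = cos φ cos λ, y = cos φ sin λ, z = sin φ).
The central angle between the endpoints is δ = arccos(p₁·p₂) ≈ 1.752 rad (100.4°).
Interpolate at f = 1/2 with slerp weights a = sin((1−f)δ)/sin δ ≈ 0.781, b = sin(fδ)/sin δ ≈ 0.781.
p = a·p₁ + b·p₂ ≈ (-0.862, 0.508, 0.000); φ = arcsin(p_z) ≈ 0.00°, λ = atan2(p_y, p_x) ≈ 149.50°.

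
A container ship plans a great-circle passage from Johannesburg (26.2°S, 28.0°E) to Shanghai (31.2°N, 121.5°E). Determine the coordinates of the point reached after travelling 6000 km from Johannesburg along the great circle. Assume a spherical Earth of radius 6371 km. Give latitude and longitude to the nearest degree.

≈ 4°N, 74°E

Write both endpoints as unit vectors p₁, p₂ with components (cos φ cos λ, cos φ sin λ, sin φ).
The central angle between the endpoints is δ = arccos(p₁·p₂) ≈ 1.850 rad (106.0°). The total great-circle distance is δ·R ≈ 1.850 × 6371 ≈ 11786 km, so the target fraction is f = 6000/11786 ≈ 0.509.
Interpolate at f ≈ 0.509 with slerp weights a = sin((1−f)δ)/sin δ ≈ 0.820, b = sin(fδ)/sin δ ≈ 0.841.
p = a·p₁ + b·p₂ ≈ (0.274, 0.959, 0.074); φ = arcsin(p_z) ≈ 4.22°, λ = atan2(p_y, p_x) ≈ 74.06°.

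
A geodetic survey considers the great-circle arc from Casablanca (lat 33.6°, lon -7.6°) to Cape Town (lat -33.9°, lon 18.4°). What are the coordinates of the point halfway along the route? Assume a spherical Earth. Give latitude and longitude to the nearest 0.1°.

≈ lat -0.2°, lon 5.4°

Write both endpoints as unit vectors p₁, p₂ with components (cos φ cos λ, cos φ sin λ, sin φ).
The central angle between the endpoints is δ = arccos(p₁·p₂) ≈ 1.253 rad (71.8°).
Interpolate at f = 1/2 with slerp weights a = sin((1−f)δ)/sin δ ≈ 0.617, b = sin(fδ)/sin δ ≈ 0.617.
p = a·p₁ + b·p₂ ≈ (0.996, 0.094, -0.003); φ = arcsin(p_z) ≈ -0.15°, λ = atan2(p_y, p_x) ≈ 5.38°.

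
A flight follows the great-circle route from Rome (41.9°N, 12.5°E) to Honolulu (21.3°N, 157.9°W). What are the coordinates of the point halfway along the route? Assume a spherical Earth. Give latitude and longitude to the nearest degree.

≈ 77°N, 126°W

Convert each endpoint to a unit vector on the sphere (x = cos φ cos λ, y = cos φ sin λ, z = sin φ).
The central angle between the endpoints is δ = arccos(p₁·p₂) ≈ 2.028 rad (116.2°).
Interpolate at f = 1/2 with slerp weights a = sin((1−f)δ)/sin δ ≈ 0.946, b = sin(fδ)/sin δ ≈ 0.946.
p = a·p₁ + b·p₂ ≈ (-0.129, -0.179, 0.975); φ = arcsin(p_z) ≈ 77.24°, λ = atan2(p_y, p_x) ≈ -125.79°.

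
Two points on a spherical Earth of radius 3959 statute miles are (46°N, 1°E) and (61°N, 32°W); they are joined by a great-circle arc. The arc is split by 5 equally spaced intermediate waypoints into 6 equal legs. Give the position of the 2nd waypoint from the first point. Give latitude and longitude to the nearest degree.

From cos δ = sin φ₁ sin φ₂ + cos φ₁ cos φ₂ cos Δλ, the central angle is δ ≈ 0.424 rad (24.3°).
Interpolate at f = 2/6 with slerp weights a = sin((1−f)δ)/sin δ ≈ 0.678, b = sin(fδ)/sin δ ≈ 0.342.
p = a·p₁ + b·p₂ ≈ (0.612, -0.080, 0.787); φ = arcsin(p_z) ≈ 51.92°, λ = atan2(p_y, p_x) ≈ -7.43°.

≈ (52°N, 7°W)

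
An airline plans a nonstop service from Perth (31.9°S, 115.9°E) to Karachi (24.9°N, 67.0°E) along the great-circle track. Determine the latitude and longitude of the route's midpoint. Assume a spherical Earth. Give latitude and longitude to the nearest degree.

Convert each endpoint to a unit vector on the sphere (x = cos φ cos λ, y = cos φ sin λ, z = sin φ).
The central angle between the endpoints is δ = arccos(p₁·p₂) ≈ 1.283 rad (73.5°).
Interpolate at f = 1/2 with slerp weights a = sin((1−f)δ)/sin δ ≈ 0.624, b = sin(fδ)/sin δ ≈ 0.624.
p = a·p₁ + b·p₂ ≈ (-0.010, 0.998, -0.067); φ = arcsin(p_z) ≈ -3.84°, λ = atan2(p_y, p_x) ≈ 90.59°.

≈ 4°S, 91°E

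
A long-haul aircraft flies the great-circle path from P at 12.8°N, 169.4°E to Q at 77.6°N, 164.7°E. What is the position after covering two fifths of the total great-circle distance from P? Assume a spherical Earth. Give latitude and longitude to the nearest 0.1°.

≈ 38.7°N, 168.8°E

From cos δ = sin φ₁ sin φ₂ + cos φ₁ cos φ₂ cos Δλ, the central angle is δ ≈ 1.132 rad (64.8°).
Interpolate at f = 2/5 with slerp weights a = sin((1−f)δ)/sin δ ≈ 0.694, b = sin(fδ)/sin δ ≈ 0.483.
p = a·p₁ + b·p₂ ≈ (-0.765, 0.152, 0.626); φ = arcsin(p_z) ≈ 38.73°, λ = atan2(p_y, p_x) ≈ 168.78°.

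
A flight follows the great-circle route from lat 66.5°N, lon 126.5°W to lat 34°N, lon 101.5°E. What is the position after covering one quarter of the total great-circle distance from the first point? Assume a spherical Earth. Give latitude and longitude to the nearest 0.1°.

≈ lat 75.1°N, lon 178.3°W

Convert each endpoint to a unit vector on the sphere (x = cos φ cos λ, y = cos φ sin λ, z = sin φ).
The central angle between the endpoints is δ = arccos(p₁·p₂) ≈ 1.275 rad (73.0°).
Interpolate at f = 1/4 with slerp weights a = sin((1−f)δ)/sin δ ≈ 0.854, b = sin(fδ)/sin δ ≈ 0.328.
p = a·p₁ + b·p₂ ≈ (-0.257, -0.008, 0.966); φ = arcsin(p_z) ≈ 75.12°, λ = atan2(p_y, p_x) ≈ -178.30°.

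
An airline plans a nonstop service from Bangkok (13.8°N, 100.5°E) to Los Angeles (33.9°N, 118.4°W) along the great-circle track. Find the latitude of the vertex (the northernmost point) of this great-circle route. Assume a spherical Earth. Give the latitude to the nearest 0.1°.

The great circle lies in the plane with unit normal n̂ = (p₁ × p₂)/|p₁ × p₂|.
Here n̂_z ≈ +0.582; the vertex latitude is φ_max = arccos|n̂_z| ≈ 54.4°.

≈ 54.4°N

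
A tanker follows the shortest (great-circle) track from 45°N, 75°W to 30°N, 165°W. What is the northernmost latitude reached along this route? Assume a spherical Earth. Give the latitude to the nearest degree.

The great circle lies in the plane with unit normal n̂ = (p₁ × p₂)/|p₁ × p₂|.
Here n̂_z ≈ -0.655; the vertex latitude is φ_max = arccos|n̂_z| ≈ 49.1°.
Check via Clairaut: cos φ_max = |cos φ₁| · sin C = cos(45.0°)·sin(67.8°) ≈ 0.655, again giving ≈ 49.1°.

≈ 49°N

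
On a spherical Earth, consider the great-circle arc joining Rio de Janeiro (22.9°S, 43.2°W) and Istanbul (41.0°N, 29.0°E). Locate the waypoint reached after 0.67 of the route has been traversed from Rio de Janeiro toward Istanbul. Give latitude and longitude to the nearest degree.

≈ 22°N, 0°E

Convert each endpoint to a unit vector on the sphere (x = cos φ cos λ, y = cos φ sin λ, z = sin φ).
The central angle between the endpoints is δ = arccos(p₁·p₂) ≈ 1.614 rad (92.5°).
Interpolate at f = 0.67 with slerp weights a = sin((1−f)δ)/sin δ ≈ 0.508, b = sin(fδ)/sin δ ≈ 0.883.
p = a·p₁ + b·p₂ ≈ (0.924, 0.003, 0.382); φ = arcsin(p_z) ≈ 22.44°, λ = atan2(p_y, p_x) ≈ 0.17°.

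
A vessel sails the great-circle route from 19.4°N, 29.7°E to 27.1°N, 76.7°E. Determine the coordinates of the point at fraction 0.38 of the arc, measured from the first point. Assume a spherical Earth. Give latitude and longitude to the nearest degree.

≈ 24°N, 47°E

From cos δ = sin φ₁ sin φ₂ + cos φ₁ cos φ₂ cos Δλ, the central angle is δ ≈ 0.761 rad (43.6°).
Interpolate at f = 0.38 with slerp weights a = sin((1−f)δ)/sin δ ≈ 0.659, b = sin(fδ)/sin δ ≈ 0.414.
p = a·p₁ + b·p₂ ≈ (0.625, 0.666, 0.407); φ = arcsin(p_z) ≈ 24.04°, λ = atan2(p_y, p_x) ≈ 46.84°.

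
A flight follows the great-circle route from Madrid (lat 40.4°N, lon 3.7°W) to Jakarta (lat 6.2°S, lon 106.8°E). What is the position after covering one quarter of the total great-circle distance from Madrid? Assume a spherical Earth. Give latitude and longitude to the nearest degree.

From cos δ = sin φ₁ sin φ₂ + cos φ₁ cos φ₂ cos Δλ, the central angle is δ ≈ 1.913 rad (109.6°).
Interpolate at f = 1/4 with slerp weights a = sin((1−f)δ)/sin δ ≈ 1.052, b = sin(fδ)/sin δ ≈ 0.488.
p = a·p₁ + b·p₂ ≈ (0.659, 0.413, 0.629); φ = arcsin(p_z) ≈ 38.96°, λ = atan2(p_y, p_x) ≈ 32.09°.

≈ lat 39°N, lon 32°E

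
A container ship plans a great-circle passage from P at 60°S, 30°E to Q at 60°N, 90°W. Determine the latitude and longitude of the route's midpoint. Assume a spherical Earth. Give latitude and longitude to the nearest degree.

≈ 0°N, 30°W

From cos δ = sin φ₁ sin φ₂ + cos φ₁ cos φ₂ cos Δλ, the central angle is δ ≈ 2.636 rad (151.0°).
Interpolate at f = 1/2 with slerp weights a = sin((1−f)δ)/sin δ ≈ 2.000, b = sin(fδ)/sin δ ≈ 2.000.
p = a·p₁ + b·p₂ ≈ (0.866, -0.500, 0.000); φ = arcsin(p_z) ≈ 0.00°, λ = atan2(p_y, p_x) ≈ -30.00°.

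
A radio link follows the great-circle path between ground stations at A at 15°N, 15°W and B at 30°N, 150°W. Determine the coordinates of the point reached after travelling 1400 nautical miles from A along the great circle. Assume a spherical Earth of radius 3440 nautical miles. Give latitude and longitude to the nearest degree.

≈ 31°N, 34°W

Write both endpoints as unit vectors p₁, p₂ with components (cos φ cos λ, cos φ sin λ, sin φ).
The central angle between the endpoints is δ = arccos(p₁·p₂) ≈ 2.051 rad (117.5°). The total great-circle distance is δ·R ≈ 2.051 × 3440 ≈ 7056 nmi, so the target fraction is f = 1400/7056 ≈ 0.198.
Interpolate at f ≈ 0.198 with slerp weights a = sin((1−f)δ)/sin δ ≈ 1.125, b = sin(fδ)/sin δ ≈ 0.446.
p = a·p₁ + b·p₂ ≈ (0.714, -0.474, 0.514); φ = arcsin(p_z) ≈ 30.95°, λ = atan2(p_y, p_x) ≈ -33.58°.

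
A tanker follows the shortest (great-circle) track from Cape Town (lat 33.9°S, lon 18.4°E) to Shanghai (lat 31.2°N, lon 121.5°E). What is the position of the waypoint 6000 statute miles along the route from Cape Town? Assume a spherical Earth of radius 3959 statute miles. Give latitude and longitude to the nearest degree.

The haversine formula gives a central angle δ ≈ 2.037 rad (116.7°) between the endpoints. The total great-circle distance is δ·R ≈ 2.037 × 3959 ≈ 8066 mi, so the target fraction is f = 6000/8066 ≈ 0.744.
Interpolate at f ≈ 0.744 with slerp weights a = sin((1−f)δ)/sin δ ≈ 0.558, b = sin(fδ)/sin δ ≈ 1.118.
p = a·p₁ + b·p₂ ≈ (-0.060, 0.962, 0.268); φ = arcsin(p_z) ≈ 15.54°, λ = atan2(p_y, p_x) ≈ 93.57°.

≈ lat 16°N, lon 94°E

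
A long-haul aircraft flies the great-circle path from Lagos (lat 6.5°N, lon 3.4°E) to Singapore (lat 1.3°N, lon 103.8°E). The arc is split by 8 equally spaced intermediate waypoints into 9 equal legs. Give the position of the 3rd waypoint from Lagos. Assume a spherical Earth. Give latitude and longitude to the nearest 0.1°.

≈ lat 6.8°N, lon 37.0°E

Write both endpoints as unit vectors p₁, p₂ with components (cos φ cos λ, cos φ sin λ, sin φ).
The central angle between the endpoints is δ = arccos(p₁·p₂) ≈ 1.748 rad (100.2°).
Interpolate at f = 3/9 with slerp weights a = sin((1−f)δ)/sin δ ≈ 0.934, b = sin(fδ)/sin δ ≈ 0.559.
p = a·p₁ + b·p₂ ≈ (0.793, 0.598, 0.118); φ = arcsin(p_z) ≈ 6.80°, λ = atan2(p_y, p_x) ≈ 37.02°.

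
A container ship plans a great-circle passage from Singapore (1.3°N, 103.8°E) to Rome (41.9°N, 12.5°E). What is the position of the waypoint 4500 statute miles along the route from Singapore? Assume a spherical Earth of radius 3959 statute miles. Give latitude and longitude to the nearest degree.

Convert each endpoint to a unit vector on the sphere (x = cos φ cos λ, y = cos φ sin λ, z = sin φ).
The central angle between the endpoints is δ = arccos(p₁·p₂) ≈ 1.573 rad (90.1°). The total great-circle distance is δ·R ≈ 1.573 × 3959 ≈ 6226 mi, so the target fraction is f = 4500/6226 ≈ 0.723.
Interpolate at f ≈ 0.723 with slerp weights a = sin((1−f)δ)/sin δ ≈ 0.422, b = sin(fδ)/sin δ ≈ 0.907.
p = a·p₁ + b·p₂ ≈ (0.559, 0.556, 0.615); φ = arcsin(p_z) ≈ 37.99°, λ = atan2(p_y, p_x) ≈ 44.87°.

≈ 38°N, 45°E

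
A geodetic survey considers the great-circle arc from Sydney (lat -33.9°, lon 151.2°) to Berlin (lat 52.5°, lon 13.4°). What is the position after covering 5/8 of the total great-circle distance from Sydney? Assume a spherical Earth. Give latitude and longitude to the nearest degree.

Write both endpoints as unit vectors p₁, p₂ with components (cos φ cos λ, cos φ sin λ, sin φ).
The central angle between the endpoints is δ = arccos(p₁·p₂) ≈ 2.527 rad (144.8°).
Interpolate at f = 5/8 with slerp weights a = sin((1−f)δ)/sin δ ≈ 1.407, b = sin(fδ)/sin δ ≈ 1.733.
p = a·p₁ + b·p₂ ≈ (0.003, 0.807, 0.590); φ = arcsin(p_z) ≈ 36.17°, λ = atan2(p_y, p_x) ≈ 89.80°.

≈ lat 36°, lon 90°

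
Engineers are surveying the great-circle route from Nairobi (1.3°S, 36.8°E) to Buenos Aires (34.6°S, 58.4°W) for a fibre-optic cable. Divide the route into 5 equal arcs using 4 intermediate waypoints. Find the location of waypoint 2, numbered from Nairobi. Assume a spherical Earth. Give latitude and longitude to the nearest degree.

Write both endpoints as unit vectors p₁, p₂ with components (cos φ cos λ, cos φ sin λ, sin φ).
The central angle between the endpoints is δ = arccos(p₁·p₂) ≈ 1.633 rad (93.5°).
Interpolate at f = 2/5 with slerp weights a = sin((1−f)δ)/sin δ ≈ 0.832, b = sin(fδ)/sin δ ≈ 0.609.
p = a·p₁ + b·p₂ ≈ (0.928, 0.071, -0.365); φ = arcsin(p_z) ≈ -21.38°, λ = atan2(p_y, p_x) ≈ 4.40°.

≈ 21°S, 4°E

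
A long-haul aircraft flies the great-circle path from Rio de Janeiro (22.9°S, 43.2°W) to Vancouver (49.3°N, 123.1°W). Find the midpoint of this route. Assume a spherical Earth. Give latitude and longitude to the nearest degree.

Write both endpoints as unit vectors p₁, p₂ with components (cos φ cos λ, cos φ sin λ, sin φ).
The central angle between the endpoints is δ = arccos(p₁·p₂) ≈ 1.762 rad (100.9°).
Interpolate at f = 1/2 with slerp weights a = sin((1−f)δ)/sin δ ≈ 0.786, b = sin(fδ)/sin δ ≈ 0.786.
p = a·p₁ + b·p₂ ≈ (0.248, -0.924, 0.290); φ = arcsin(p_z) ≈ 16.85°, λ = atan2(p_y, p_x) ≈ -75.00°.

≈ (17°N, 75°W)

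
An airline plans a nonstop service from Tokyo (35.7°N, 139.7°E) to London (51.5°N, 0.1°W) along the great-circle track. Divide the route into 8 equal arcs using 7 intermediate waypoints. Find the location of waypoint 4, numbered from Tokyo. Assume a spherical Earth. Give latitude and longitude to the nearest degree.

≈ 69°N, 90°E

Write both endpoints as unit vectors p₁, p₂ with components (cos φ cos λ, cos φ sin λ, sin φ).
The central angle between the endpoints is δ = arccos(p₁·p₂) ≈ 1.500 rad (86.0°).
Interpolate at f = 4/8 with slerp weights a = sin((1−f)δ)/sin δ ≈ 0.683, b = sin(fδ)/sin δ ≈ 0.683.
p = a·p₁ + b·p₂ ≈ (0.002, 0.358, 0.934); φ = arcsin(p_z) ≈ 69.01°, λ = atan2(p_y, p_x) ≈ 89.65°.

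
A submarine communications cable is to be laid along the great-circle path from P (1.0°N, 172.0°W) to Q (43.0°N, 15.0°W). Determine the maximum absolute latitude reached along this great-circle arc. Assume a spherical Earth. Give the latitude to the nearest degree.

The great circle lies in the plane with unit normal n̂ = (p₁ × p₂)/|p₁ × p₂|.
Here n̂_z ≈ +0.381; the vertex latitude is φ_max = arccos|n̂_z| ≈ 67.6°.

≈ 68°N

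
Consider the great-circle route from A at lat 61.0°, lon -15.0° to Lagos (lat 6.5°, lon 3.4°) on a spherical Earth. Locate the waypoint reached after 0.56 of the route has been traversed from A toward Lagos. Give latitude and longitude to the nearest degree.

≈ lat 31°, lon -2°

From cos δ = sin φ₁ sin φ₂ + cos φ₁ cos φ₂ cos Δλ, the central angle is δ ≈ 0.981 rad (56.2°).
Interpolate at f = 0.56 with slerp weights a = sin((1−f)δ)/sin δ ≈ 0.503, b = sin(fδ)/sin δ ≈ 0.628.
p = a·p₁ + b·p₂ ≈ (0.859, -0.026, 0.511); φ = arcsin(p_z) ≈ 30.76°, λ = atan2(p_y, p_x) ≈ -1.74°.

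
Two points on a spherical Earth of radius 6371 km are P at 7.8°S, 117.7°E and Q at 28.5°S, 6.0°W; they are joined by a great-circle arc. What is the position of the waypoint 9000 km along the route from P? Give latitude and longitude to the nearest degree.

The haversine formula gives a central angle δ ≈ 2.002 rad (114.7°) between the endpoints. The total great-circle distance is δ·R ≈ 2.002 × 6371 ≈ 12757 km, so the target fraction is f = 9000/12757 ≈ 0.705.
Interpolate at f ≈ 0.705 with slerp weights a = sin((1−f)δ)/sin δ ≈ 0.612, b = sin(fδ)/sin δ ≈ 1.087.
p = a·p₁ + b·p₂ ≈ (0.668, 0.437, -0.602); φ = arcsin(p_z) ≈ -37.00°, λ = atan2(p_y, p_x) ≈ 33.20°.

≈ 37°S, 33°E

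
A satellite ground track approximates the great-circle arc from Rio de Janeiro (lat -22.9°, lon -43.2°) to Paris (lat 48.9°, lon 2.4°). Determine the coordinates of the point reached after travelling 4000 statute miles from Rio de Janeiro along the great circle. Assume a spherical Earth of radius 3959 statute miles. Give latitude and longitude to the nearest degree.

Convert each endpoint to a unit vector on the sphere (x = cos φ cos λ, y = cos φ sin λ, z = sin φ).
The central angle between the endpoints is δ = arccos(p₁·p₂) ≈ 1.440 rad (82.5°). The total great-circle distance is δ·R ≈ 1.440 × 3959 ≈ 5701 mi, so the target fraction is f = 4000/5701 ≈ 0.702.
Interpolate at f ≈ 0.702 with slerp weights a = sin((1−f)δ)/sin δ ≈ 0.420, b = sin(fδ)/sin δ ≈ 0.854.
p = a·p₁ + b·p₂ ≈ (0.843, -0.241, 0.480); φ = arcsin(p_z) ≈ 28.71°, λ = atan2(p_y, p_x) ≈ -15.98°.

≈ lat 29°, lon -16°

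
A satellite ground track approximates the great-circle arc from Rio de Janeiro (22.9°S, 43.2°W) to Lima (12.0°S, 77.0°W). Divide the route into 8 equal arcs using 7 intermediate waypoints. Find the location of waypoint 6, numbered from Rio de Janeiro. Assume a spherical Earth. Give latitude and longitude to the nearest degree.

Write both endpoints as unit vectors p₁, p₂ with components (cos φ cos λ, cos φ sin λ, sin φ).
The central angle between the endpoints is δ = arccos(p₁·p₂) ≈ 0.592 rad (33.9°).
Interpolate at f = 6/8 with slerp weights a = sin((1−f)δ)/sin δ ≈ 0.264, b = sin(fδ)/sin δ ≈ 0.770.
p = a·p₁ + b·p₂ ≈ (0.347, -0.900, -0.263); φ = arcsin(p_z) ≈ -15.24°, λ = atan2(p_y, p_x) ≈ -68.93°.

≈ 15°S, 69°W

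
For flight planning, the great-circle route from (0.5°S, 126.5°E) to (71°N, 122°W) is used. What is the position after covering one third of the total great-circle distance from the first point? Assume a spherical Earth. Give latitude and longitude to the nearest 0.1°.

≈ (30.2°N, 137.4°E)

Convert each endpoint to a unit vector on the sphere (x = cos φ cos λ, y = cos φ sin λ, z = sin φ).
The central angle between the endpoints is δ = arccos(p₁·p₂) ≈ 1.699 rad (97.3°).
Interpolate at f = 1/3 with slerp weights a = sin((1−f)δ)/sin δ ≈ 0.913, b = sin(fδ)/sin δ ≈ 0.541.
p = a·p₁ + b·p₂ ≈ (-0.636, 0.584, 0.503); φ = arcsin(p_z) ≈ 30.23°, λ = atan2(p_y, p_x) ≈ 137.43°.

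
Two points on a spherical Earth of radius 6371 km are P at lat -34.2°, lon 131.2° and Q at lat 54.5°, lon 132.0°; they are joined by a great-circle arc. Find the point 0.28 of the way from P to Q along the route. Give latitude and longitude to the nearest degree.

≈ lat -9°, lon 131°

From cos δ = sin φ₁ sin φ₂ + cos φ₁ cos φ₂ cos Δλ, the central angle is δ ≈ 1.548 rad (88.7°).
Interpolate at f = 0.28 with slerp weights a = sin((1−f)δ)/sin δ ≈ 0.898, b = sin(fδ)/sin δ ≈ 0.420.
p = a·p₁ + b·p₂ ≈ (-0.652, 0.740, -0.163); φ = arcsin(p_z) ≈ -9.36°, λ = atan2(p_y, p_x) ≈ 131.40°.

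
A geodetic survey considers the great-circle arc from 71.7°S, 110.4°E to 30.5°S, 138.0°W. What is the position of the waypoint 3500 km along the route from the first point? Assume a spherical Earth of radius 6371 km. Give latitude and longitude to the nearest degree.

≈ 63°S, 162°W

The haversine formula gives a central angle δ ≈ 1.179 rad (67.5°) between the endpoints. The total great-circle distance is δ·R ≈ 1.179 × 6371 ≈ 7508 km, so the target fraction is f = 3500/7508 ≈ 0.466.
Interpolate at f ≈ 0.466 with slerp weights a = sin((1−f)δ)/sin δ ≈ 0.637, b = sin(fδ)/sin δ ≈ 0.565.
p = a·p₁ + b·p₂ ≈ (-0.432, -0.138, -0.891); φ = arcsin(p_z) ≈ -63.05°, λ = atan2(p_y, p_x) ≈ -162.22°.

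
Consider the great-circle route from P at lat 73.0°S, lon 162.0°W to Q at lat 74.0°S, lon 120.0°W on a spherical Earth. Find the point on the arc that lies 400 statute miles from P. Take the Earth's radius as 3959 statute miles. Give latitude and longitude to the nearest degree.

≈ lat 75°S, lon 142°W

Convert each endpoint to a unit vector on the sphere (x = cos φ cos λ, y = cos φ sin λ, z = sin φ).
The central angle between the endpoints is δ = arccos(p₁·p₂) ≈ 0.205 rad (11.7°). The total great-circle distance is δ·R ≈ 0.205 × 3959 ≈ 810 mi, so the target fraction is f = 400/810 ≈ 0.494.
Interpolate at f ≈ 0.494 with slerp weights a = sin((1−f)δ)/sin δ ≈ 0.509, b = sin(fδ)/sin δ ≈ 0.497.
p = a·p₁ + b·p₂ ≈ (-0.210, -0.164, -0.964); φ = arcsin(p_z) ≈ -74.53°, λ = atan2(p_y, p_x) ≈ -141.92°.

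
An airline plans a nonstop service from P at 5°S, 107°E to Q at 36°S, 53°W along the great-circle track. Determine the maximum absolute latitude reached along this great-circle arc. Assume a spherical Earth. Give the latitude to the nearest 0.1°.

The great circle lies in the plane with unit normal n̂ = (p₁ × p₂)/|p₁ × p₂|.
Here n̂_z ≈ -0.389; the vertex latitude is φ_max = arccos|n̂_z| ≈ 67.1°.
Check via Clairaut: cos φ_max = |cos φ₁| · sin C = cos(5.0°)·sin(157.0°) ≈ 0.389, again giving ≈ 67.1°.

≈ 67.1°S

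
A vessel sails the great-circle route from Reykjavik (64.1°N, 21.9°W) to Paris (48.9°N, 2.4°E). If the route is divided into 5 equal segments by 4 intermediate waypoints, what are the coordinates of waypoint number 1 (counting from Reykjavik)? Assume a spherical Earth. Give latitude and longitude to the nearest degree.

Convert each endpoint to a unit vector on the sphere (x = cos φ cos λ, y = cos φ sin λ, z = sin φ).
The central angle between the endpoints is δ = arccos(p₁·p₂) ≈ 0.349 rad (20.0°).
Interpolate at f = 1/5 with slerp weights a = sin((1−f)δ)/sin δ ≈ 0.806, b = sin(fδ)/sin δ ≈ 0.204.
p = a·p₁ + b·p₂ ≈ (0.461, -0.126, 0.879); φ = arcsin(p_z) ≈ 61.48°, λ = atan2(p_y, p_x) ≈ -15.26°.

≈ (61°N, 15°W)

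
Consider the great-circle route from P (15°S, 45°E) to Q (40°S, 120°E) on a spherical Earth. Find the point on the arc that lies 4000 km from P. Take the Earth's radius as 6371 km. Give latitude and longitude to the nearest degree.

≈ (34°S, 79°E)

Write both endpoints as unit vectors p₁, p₂ with components (cos φ cos λ, cos φ sin λ, sin φ).
The central angle between the endpoints is δ = arccos(p₁·p₂) ≈ 1.205 rad (69.0°). The total great-circle distance is δ·R ≈ 1.205 × 6371 ≈ 7676 km, so the target fraction is f = 4000/7676 ≈ 0.521.
Interpolate at f ≈ 0.521 with slerp weights a = sin((1−f)δ)/sin δ ≈ 0.584, b = sin(fδ)/sin δ ≈ 0.629.
p = a·p₁ + b·p₂ ≈ (0.158, 0.816, -0.556); φ = arcsin(p_z) ≈ -33.75°, λ = atan2(p_y, p_x) ≈ 79.04°.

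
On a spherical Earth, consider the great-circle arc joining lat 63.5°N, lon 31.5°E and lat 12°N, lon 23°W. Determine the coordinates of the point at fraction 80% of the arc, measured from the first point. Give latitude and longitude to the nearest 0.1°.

≈ lat 23.6°N, lon 17.4°W

Convert each endpoint to a unit vector on the sphere (x = cos φ cos λ, y = cos φ sin λ, z = sin φ).
The central angle between the endpoints is δ = arccos(p₁·p₂) ≈ 1.116 rad (63.9°).
Interpolate at f = 0.80 with slerp weights a = sin((1−f)δ)/sin δ ≈ 0.246, b = sin(fδ)/sin δ ≈ 0.867.
p = a·p₁ + b·p₂ ≈ (0.874, -0.274, 0.401); φ = arcsin(p_z) ≈ 23.62°, λ = atan2(p_y, p_x) ≈ -17.39°.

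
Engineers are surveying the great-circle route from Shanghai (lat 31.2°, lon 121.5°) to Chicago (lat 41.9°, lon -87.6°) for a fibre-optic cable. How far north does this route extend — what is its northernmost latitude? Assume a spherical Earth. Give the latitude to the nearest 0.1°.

≈ 71.5°

The great circle lies in the plane with unit normal n̂ = (p₁ × p₂)/|p₁ × p₂|.
Here n̂_z ≈ +0.317; the vertex latitude is φ_max = arccos|n̂_z| ≈ 71.5°.
Check via Clairaut: cos φ_max = |cos φ₁| · sin C = cos(31.2°)·sin(21.7°) ≈ 0.317, again giving ≈ 71.5°.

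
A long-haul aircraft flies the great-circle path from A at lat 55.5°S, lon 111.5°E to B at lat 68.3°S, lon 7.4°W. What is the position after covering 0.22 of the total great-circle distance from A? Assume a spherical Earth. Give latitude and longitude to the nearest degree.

From cos δ = sin φ₁ sin φ₂ + cos φ₁ cos φ₂ cos Δλ, the central angle is δ ≈ 0.844 rad (48.4°).
Interpolate at f = 0.22 with slerp weights a = sin((1−f)δ)/sin δ ≈ 0.819, b = sin(fδ)/sin δ ≈ 0.247.
p = a·p₁ + b·p₂ ≈ (-0.079, 0.420, -0.904); φ = arcsin(p_z) ≈ -64.72°, λ = atan2(p_y, p_x) ≈ 100.71°.

≈ lat 65°S, lon 101°E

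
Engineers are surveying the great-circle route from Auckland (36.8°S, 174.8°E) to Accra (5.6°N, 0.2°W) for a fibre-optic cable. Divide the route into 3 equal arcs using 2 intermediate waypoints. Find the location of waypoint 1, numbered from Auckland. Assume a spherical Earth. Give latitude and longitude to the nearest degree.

≈ 82°S, 114°E

Convert each endpoint to a unit vector on the sphere (x = cos φ cos λ, y = cos φ sin λ, z = sin φ).
The central angle between the endpoints is δ = arccos(p₁·p₂) ≈ 2.591 rad (148.5°).
Interpolate at f = 1/3 with slerp weights a = sin((1−f)δ)/sin δ ≈ 1.889, b = sin(fδ)/sin δ ≈ 1.454.
p = a·p₁ + b·p₂ ≈ (-0.059, 0.132, -0.989); φ = arcsin(p_z) ≈ -81.68°, λ = atan2(p_y, p_x) ≈ 114.20°.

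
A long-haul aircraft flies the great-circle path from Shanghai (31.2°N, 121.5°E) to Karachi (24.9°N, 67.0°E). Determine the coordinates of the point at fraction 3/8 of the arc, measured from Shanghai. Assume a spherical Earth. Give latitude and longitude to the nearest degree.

≈ (32°N, 100°E)

From cos δ = sin φ₁ sin φ₂ + cos φ₁ cos φ₂ cos Δλ, the central angle is δ ≈ 0.838 rad (48.0°).
Interpolate at f = 3/8 with slerp weights a = sin((1−f)δ)/sin δ ≈ 0.673, b = sin(fδ)/sin δ ≈ 0.416.
p = a·p₁ + b·p₂ ≈ (-0.153, 0.838, 0.524); φ = arcsin(p_z) ≈ 31.58°, λ = atan2(p_y, p_x) ≈ 100.37°.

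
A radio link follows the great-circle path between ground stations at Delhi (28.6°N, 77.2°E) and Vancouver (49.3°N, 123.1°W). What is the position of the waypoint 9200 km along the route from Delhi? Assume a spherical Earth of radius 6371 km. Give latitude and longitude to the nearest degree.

Write both endpoints as unit vectors p₁, p₂ with components (cos φ cos λ, cos φ sin λ, sin φ).
The central angle between the endpoints is δ = arccos(p₁·p₂) ≈ 1.746 rad (100.0°). The total great-circle distance is δ·R ≈ 1.746 × 6371 ≈ 11122 km, so the target fraction is f = 9200/11122 ≈ 0.827.
Interpolate at f ≈ 0.827 with slerp weights a = sin((1−f)δ)/sin δ ≈ 0.302, b = sin(fδ)/sin δ ≈ 1.007.
p = a·p₁ + b·p₂ ≈ (-0.300, -0.292, 0.908); φ = arcsin(p_z) ≈ 65.25°, λ = atan2(p_y, p_x) ≈ -135.78°.

≈ (65°N, 136°W)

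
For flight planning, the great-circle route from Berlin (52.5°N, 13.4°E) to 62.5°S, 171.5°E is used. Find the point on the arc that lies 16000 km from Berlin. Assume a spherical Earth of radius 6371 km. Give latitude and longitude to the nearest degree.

≈ 66°S, 123°E

Write both endpoints as unit vectors p₁, p₂ with components (cos φ cos λ, cos φ sin λ, sin φ).
The central angle between the endpoints is δ = arccos(p₁·p₂) ≈ 2.874 rad (164.7°). The total great-circle distance is δ·R ≈ 2.874 × 6371 ≈ 18313 km, so the target fraction is f = 16000/18313 ≈ 0.874.
Interpolate at f ≈ 0.874 with slerp weights a = sin((1−f)δ)/sin δ ≈ 1.345, b = sin(fδ)/sin δ ≈ 2.232.
p = a·p₁ + b·p₂ ≈ (-0.223, 0.342, -0.913); φ = arcsin(p_z) ≈ -65.90°, λ = atan2(p_y, p_x) ≈ 123.08°.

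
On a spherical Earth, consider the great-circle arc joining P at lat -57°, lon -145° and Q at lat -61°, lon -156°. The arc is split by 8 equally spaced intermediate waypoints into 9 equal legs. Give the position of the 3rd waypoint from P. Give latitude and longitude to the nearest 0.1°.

≈ lat -58.4°, lon -148.4°

The haversine formula gives a central angle δ ≈ 0.121 rad (6.9°) between the endpoints.
Interpolate at f = 3/9 with slerp weights a = sin((1−f)δ)/sin δ ≈ 0.668, b = sin(fδ)/sin δ ≈ 0.334.
p = a·p₁ + b·p₂ ≈ (-0.446, -0.274, -0.852); φ = arcsin(p_z) ≈ -58.43°, λ = atan2(p_y, p_x) ≈ -148.38°.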